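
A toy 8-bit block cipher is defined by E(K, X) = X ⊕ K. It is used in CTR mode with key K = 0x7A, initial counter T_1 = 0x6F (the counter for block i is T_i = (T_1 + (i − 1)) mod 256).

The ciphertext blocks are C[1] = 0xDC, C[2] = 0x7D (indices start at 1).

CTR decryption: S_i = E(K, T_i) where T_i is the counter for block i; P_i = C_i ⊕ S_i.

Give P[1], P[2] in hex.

P[1] = 0xC9, P[2] = 0x77

P[1]: T = 0x6F, S = E(K, T) = 0x15; 0xDC ⊕ 0x15 = 0xC9.
P[2]: T = 0x70, S = E(K, T) = 0x0A; 0x7D ⊕ 0x0A = 0x77.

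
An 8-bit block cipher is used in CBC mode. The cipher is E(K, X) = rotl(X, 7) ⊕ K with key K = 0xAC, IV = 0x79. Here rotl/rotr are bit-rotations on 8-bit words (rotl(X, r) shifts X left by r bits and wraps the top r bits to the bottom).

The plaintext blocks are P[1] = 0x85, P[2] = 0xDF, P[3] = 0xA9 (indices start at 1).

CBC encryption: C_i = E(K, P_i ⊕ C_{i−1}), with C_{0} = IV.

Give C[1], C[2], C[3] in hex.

C[1]: P[1] ⊕ 0x79 = 0xFC; E(K, 0xFC) = 0xD2.
C[2]: P[2] ⊕ 0xD2 = 0x0D; E(K, 0x0D) = 0x2A.
C[3]: P[3] ⊕ 0x2A = 0x83; E(K, 0x83) = 0x6D.

C[1] = 0xD2, C[2] = 0x2A, C[3] = 0x6D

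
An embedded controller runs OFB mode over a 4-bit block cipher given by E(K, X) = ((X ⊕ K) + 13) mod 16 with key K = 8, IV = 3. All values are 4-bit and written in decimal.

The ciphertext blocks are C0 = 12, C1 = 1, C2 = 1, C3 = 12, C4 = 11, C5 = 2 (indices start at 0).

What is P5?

P5 = 3

OFB decryption: S_i = E(K, S_{i−1}) with S_{−1} = IV; P_i = C_i ⊕ S_i.
P0: S = E(K, 3) = 8; 12 ⊕ 8 = 4.
P1: S = E(K, 8) = 13; 1 ⊕ 13 = 12.
P2: S = E(K, 13) = 2; 1 ⊕ 2 = 3.
P3: S = E(K, 2) = 7; 12 ⊕ 7 = 11.
P4: S = E(K, 7) = 12; 11 ⊕ 12 = 7.
P5: S = E(K, 12) = 1; 2 ⊕ 1 = 3.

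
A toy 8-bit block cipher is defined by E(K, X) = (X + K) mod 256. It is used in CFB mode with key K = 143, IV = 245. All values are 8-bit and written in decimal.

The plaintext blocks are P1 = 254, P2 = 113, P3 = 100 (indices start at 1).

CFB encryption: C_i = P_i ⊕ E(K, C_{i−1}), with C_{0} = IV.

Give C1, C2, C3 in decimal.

C1 = 122, C2 = 120, C3 = 99

C1: E(K, 245) = 132; 254 ⊕ 132 = 122.
C2: E(K, 122) = 9; 113 ⊕ 9 = 120.
C3: E(K, 120) = 7; 100 ⊕ 7 = 99.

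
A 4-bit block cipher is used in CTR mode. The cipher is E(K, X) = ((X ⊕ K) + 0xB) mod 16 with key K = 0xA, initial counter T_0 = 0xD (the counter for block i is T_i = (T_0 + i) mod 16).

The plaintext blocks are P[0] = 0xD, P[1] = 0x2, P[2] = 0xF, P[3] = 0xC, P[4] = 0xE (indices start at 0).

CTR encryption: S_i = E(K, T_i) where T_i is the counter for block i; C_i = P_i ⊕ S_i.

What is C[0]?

C[0] = 0xF

C[0]: T = 0xD, S = E(K, T) = 0x2; 0xD ⊕ 0x2 = 0xF.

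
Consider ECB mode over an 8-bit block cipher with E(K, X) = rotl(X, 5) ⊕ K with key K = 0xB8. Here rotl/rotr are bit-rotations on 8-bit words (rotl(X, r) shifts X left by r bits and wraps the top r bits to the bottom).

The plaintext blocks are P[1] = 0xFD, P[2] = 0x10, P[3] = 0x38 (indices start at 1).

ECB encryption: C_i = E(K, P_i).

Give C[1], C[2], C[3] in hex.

C[1] = 0x07, C[2] = 0xBA, C[3] = 0xBF

C[1]: E(K, 0xFD) = 0x07.
C[2]: E(K, 0x10) = 0xBA.
C[3]: E(K, 0x38) = 0xBF.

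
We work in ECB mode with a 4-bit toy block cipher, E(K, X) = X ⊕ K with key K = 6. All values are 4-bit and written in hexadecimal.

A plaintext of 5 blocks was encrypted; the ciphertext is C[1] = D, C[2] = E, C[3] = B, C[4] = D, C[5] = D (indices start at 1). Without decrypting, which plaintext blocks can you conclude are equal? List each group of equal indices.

P[1] = P[4] = P[5]

ECB encrypts each block independently with the same key, so equal ciphertext blocks imply equal plaintext blocks.
C[1] = C[4] = C[5] = D, so P[1] = P[4] = P[5].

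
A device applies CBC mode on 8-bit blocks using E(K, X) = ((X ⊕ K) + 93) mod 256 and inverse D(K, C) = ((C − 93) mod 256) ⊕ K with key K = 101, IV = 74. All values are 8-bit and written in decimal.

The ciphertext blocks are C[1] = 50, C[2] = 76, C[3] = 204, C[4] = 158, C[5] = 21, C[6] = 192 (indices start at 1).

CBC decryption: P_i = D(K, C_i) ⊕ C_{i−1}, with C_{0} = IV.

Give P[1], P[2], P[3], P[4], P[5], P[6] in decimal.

P[1] = 250, P[2] = 184, P[3] = 70, P[4] = 232, P[5] = 67, P[6] = 19

P[1]: D(K, 50) = 176; 176 ⊕ 74 = 250.
P[2]: D(K, 76) = 138; 138 ⊕ 50 = 184.
P[3]: D(K, 204) = 10; 10 ⊕ 76 = 70.
P[4]: D(K, 158) = 36; 36 ⊕ 204 = 232.
P[5]: D(K, 21) = 221; 221 ⊕ 158 = 67.
P[6]: D(K, 192) = 6; 6 ⊕ 21 = 19.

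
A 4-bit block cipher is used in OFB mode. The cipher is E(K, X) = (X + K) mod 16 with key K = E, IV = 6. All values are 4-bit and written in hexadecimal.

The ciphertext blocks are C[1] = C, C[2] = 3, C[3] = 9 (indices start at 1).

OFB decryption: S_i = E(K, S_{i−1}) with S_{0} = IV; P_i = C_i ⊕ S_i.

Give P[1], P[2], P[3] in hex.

P[1] = 8, P[2] = 1, P[3] = 9

P[1]: S = E(K, 6) = 4; C ⊕ 4 = 8.
P[2]: S = E(K, 4) = 2; 3 ⊕ 2 = 1.
P[3]: S = E(K, 2) = 0; 9 ⊕ 0 = 9.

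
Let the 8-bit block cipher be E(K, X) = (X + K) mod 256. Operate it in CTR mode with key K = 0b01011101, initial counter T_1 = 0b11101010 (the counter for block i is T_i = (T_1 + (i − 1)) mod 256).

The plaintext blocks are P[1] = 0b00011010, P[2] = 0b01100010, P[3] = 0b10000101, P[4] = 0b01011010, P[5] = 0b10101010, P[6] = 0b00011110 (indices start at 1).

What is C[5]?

C[5] = 0b11100001

CTR encryption: S_i = E(K, T_i) where T_i is the counter for block i; C_i = P_i ⊕ S_i.
C[1]: T = 0b11101010, S = E(K, T) = 0b01000111; 0b00011010 ⊕ 0b01000111 = 0b01011101.
C[2]: T = 0b11101011, S = E(K, T) = 0b01001000; 0b01100010 ⊕ 0b01001000 = 0b00101010.
C[3]: T = 0b11101100, S = E(K, T) = 0b01001001; 0b10000101 ⊕ 0b01001001 = 0b11001100.
C[4]: T = 0b11101101, S = E(K, T) = 0b01001010; 0b01011010 ⊕ 0b01001010 = 0b00010000.
C[5]: T = 0b11101110, S = E(K, T) = 0b01001011; 0b10101010 ⊕ 0b01001011 = 0b11100001.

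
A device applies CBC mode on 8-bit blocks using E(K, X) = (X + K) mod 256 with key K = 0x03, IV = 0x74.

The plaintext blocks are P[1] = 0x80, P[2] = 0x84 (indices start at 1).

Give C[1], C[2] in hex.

C[1] = 0xF7, C[2] = 0x76

CBC encryption: C_i = E(K, P_i ⊕ C_{i−1}), with C_{0} = IV.
C[1]: P[1] ⊕ 0x74 = 0xF4; E(K, 0xF4) = 0xF7.
C[2]: P[2] ⊕ 0xF7 = 0x73; E(K, 0x73) = 0x76.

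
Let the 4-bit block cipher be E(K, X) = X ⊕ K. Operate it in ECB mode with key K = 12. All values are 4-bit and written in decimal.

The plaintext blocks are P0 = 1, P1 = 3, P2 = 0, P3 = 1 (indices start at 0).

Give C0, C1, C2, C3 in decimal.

ECB encryption: C_i = E(K, P_i).
C0: E(K, 1) = 13.
C1: E(K, 3) = 15.
C2: E(K, 0) = 12.
C3: E(K, 1) = 13.

C0 = 13, C1 = 15, C2 = 12, C3 = 13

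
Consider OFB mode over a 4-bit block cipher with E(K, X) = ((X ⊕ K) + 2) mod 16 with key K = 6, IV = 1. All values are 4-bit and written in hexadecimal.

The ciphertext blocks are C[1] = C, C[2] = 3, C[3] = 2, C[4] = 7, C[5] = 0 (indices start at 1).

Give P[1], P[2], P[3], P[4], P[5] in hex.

P[1] = 5, P[2] = 2, P[3] = B, P[4] = 6, P[5] = 9

OFB decryption: S_i = E(K, S_{i−1}) with S_{0} = IV; P_i = C_i ⊕ S_i.
P[1]: S = E(K, 1) = 9; C ⊕ 9 = 5.
P[2]: S = E(K, 9) = 1; 3 ⊕ 1 = 2.
P[3]: S = E(K, 1) = 9; 2 ⊕ 9 = B.
P[4]: S = E(K, 9) = 1; 7 ⊕ 1 = 6.
P[5]: S = E(K, 1) = 9; 0 ⊕ 9 = 9.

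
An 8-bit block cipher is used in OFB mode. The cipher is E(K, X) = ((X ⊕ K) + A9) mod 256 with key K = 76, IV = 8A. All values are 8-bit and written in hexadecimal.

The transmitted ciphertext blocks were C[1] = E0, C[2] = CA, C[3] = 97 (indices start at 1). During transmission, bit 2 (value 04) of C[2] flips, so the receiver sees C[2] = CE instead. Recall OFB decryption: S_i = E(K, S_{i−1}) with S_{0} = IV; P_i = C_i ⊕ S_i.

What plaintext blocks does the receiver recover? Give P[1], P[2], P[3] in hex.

Only C[2] changed, to CE. In OFB, a change in C_i flips the same bit in P_i only; the keystream is unaffected. Decrypting the received ciphertext:
P[1]: S = E(K, 8A) = A5; E0 ⊕ A5 = 45.
P[2]: S = E(K, A5) = 7C; CE ⊕ 7C = B2.
P[3]: S = E(K, 7C) = B3; 97 ⊕ B3 = 24.
Blocks that differ from the original plaintext: P[2].

P[1] = 45, P[2] = B2, P[3] = 24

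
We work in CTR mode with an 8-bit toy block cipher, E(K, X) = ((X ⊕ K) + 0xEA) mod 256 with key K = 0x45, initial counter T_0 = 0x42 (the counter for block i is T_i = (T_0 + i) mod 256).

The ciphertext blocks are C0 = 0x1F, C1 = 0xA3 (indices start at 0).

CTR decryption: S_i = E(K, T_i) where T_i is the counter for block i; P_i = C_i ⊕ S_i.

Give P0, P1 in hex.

P0 = 0xEE, P1 = 0x53

P0: T = 0x42, S = E(K, T) = 0xF1; 0x1F ⊕ 0xF1 = 0xEE.
P1: T = 0x43, S = E(K, T) = 0xF0; 0xA3 ⊕ 0xF0 = 0x53.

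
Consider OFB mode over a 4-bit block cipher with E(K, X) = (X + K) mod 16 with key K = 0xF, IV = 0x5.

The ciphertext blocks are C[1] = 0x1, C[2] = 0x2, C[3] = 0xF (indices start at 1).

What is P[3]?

P[3] = 0xD

OFB decryption: S_i = E(K, S_{i−1}) with S_{0} = IV; P_i = C_i ⊕ S_i.
P[1]: S = E(K, 0x5) = 0x4; 0x1 ⊕ 0x4 = 0x5.
P[2]: S = E(K, 0x4) = 0x3; 0x2 ⊕ 0x3 = 0x1.
P[3]: S = E(K, 0x3) = 0x2; 0xF ⊕ 0x2 = 0xD.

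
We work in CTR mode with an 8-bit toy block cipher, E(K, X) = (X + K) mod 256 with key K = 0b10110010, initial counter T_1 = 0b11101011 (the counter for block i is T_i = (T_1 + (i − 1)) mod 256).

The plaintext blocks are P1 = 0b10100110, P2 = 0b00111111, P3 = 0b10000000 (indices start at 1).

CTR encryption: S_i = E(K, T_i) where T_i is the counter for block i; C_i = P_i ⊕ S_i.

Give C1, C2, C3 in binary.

C1 = 0b00111011, C2 = 0b10100001, C3 = 0b00011111

C1: T = 0b11101011, S = E(K, T) = 0b10011101; 0b10100110 ⊕ 0b10011101 = 0b00111011.
C2: T = 0b11101100, S = E(K, T) = 0b10011110; 0b00111111 ⊕ 0b10011110 = 0b10100001.
C3: T = 0b11101101, S = E(K, T) = 0b10011111; 0b10000000 ⊕ 0b10011111 = 0b00011111.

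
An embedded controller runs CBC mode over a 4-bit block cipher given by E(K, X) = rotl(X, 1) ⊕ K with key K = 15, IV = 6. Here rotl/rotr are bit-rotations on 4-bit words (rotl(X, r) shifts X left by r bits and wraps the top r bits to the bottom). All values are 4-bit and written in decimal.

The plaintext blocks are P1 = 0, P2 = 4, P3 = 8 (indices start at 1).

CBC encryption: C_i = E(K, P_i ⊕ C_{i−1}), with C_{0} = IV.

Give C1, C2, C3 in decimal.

C1 = 3, C2 = 1, C3 = 12

C1: P1 ⊕ 6 = 6; E(K, 6) = 3.
C2: P2 ⊕ 3 = 7; E(K, 7) = 1.
C3: P3 ⊕ 1 = 9; E(K, 9) = 12.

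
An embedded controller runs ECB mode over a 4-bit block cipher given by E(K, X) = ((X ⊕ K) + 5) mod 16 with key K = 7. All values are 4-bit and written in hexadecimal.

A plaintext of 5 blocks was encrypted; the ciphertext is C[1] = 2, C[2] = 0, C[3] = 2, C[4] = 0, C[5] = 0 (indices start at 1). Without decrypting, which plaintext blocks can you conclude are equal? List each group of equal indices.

ECB encrypts each block independently with the same key, so equal ciphertext blocks imply equal plaintext blocks.
C[1] = C[3] = 2, so P[1] = P[3].
C[2] = C[4] = C[5] = 0, so P[2] = P[4] = P[5].

P[1] = P[3]; P[2] = P[4] = P[5]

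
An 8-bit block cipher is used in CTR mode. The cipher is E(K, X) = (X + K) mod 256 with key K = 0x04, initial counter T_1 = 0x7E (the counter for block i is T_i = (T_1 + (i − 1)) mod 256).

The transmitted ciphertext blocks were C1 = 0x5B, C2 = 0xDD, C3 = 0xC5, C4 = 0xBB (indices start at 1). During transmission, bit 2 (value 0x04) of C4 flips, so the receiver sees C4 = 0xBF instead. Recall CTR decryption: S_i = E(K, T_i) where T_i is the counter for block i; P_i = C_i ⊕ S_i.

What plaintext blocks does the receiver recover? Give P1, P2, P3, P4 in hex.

Only C4 changed, to 0xBF. In CTR, a change in C_i flips the same bit in P_i only; the keystream is unaffected. Decrypting the received ciphertext:
P1: T = 0x7E, S = E(K, T) = 0x82; 0x5B ⊕ 0x82 = 0xD9.
P2: T = 0x7F, S = E(K, T) = 0x83; 0xDD ⊕ 0x83 = 0x5E.
P3: T = 0x80, S = E(K, T) = 0x84; 0xC5 ⊕ 0x84 = 0x41.
P4: T = 0x81, S = E(K, T) = 0x85; 0xBF ⊕ 0x85 = 0x3A.
Blocks that differ from the original plaintext: P4.

P1 = 0xD9, P2 = 0x5E, P3 = 0x41, P4 = 0x3A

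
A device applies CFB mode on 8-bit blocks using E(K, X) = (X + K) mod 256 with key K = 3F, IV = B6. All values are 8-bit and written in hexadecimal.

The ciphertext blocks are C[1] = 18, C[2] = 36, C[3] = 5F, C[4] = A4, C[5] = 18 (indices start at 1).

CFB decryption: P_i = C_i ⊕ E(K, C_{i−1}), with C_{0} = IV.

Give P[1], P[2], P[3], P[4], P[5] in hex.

P[1]: E(K, B6) = F5; 18 ⊕ F5 = ED.
P[2]: E(K, 18) = 57; 36 ⊕ 57 = 61.
P[3]: E(K, 36) = 75; 5F ⊕ 75 = 2A.
P[4]: E(K, 5F) = 9E; A4 ⊕ 9E = 3A.
P[5]: E(K, A4) = E3; 18 ⊕ E3 = FB.

P[1] = ED, P[2] = 61, P[3] = 2A, P[4] = 3A, P[5] = FB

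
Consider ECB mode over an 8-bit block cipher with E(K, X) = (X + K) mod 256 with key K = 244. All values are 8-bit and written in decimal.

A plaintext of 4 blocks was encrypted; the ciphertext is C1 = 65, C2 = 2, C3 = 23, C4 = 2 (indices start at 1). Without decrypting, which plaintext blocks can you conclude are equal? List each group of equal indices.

P2 = P4

ECB encrypts each block independently with the same key, so equal ciphertext blocks imply equal plaintext blocks.
C2 = C4 = 2, so P2 = P4.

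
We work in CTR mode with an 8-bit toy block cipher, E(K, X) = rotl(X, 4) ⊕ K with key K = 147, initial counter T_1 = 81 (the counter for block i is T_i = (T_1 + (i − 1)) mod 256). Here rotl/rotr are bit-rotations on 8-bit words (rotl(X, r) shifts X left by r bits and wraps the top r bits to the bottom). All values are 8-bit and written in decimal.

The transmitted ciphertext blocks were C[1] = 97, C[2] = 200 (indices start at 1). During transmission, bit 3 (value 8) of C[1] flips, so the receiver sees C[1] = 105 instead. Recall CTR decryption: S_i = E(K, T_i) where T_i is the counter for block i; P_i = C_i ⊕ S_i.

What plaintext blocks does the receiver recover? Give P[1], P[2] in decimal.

Only C[1] changed, to 105. In CTR, a change in C_i flips the same bit in P_i only; the keystream is unaffected. Decrypting the received ciphertext:
P[1]: T = 81, S = E(K, T) = 134; 105 ⊕ 134 = 239.
P[2]: T = 82, S = E(K, T) = 182; 200 ⊕ 182 = 126.
Blocks that differ from the original plaintext: P[1].

P[1] = 239, P[2] = 126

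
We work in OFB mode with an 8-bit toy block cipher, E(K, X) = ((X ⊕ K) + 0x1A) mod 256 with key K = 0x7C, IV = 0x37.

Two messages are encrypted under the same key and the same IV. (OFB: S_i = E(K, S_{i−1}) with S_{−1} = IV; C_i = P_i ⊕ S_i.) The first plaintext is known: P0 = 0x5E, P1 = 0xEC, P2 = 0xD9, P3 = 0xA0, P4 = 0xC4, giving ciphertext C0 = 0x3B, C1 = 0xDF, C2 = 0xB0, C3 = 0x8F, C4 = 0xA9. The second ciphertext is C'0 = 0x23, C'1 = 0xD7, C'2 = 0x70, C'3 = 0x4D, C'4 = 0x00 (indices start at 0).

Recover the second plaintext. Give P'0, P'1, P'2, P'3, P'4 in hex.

In OFB with a reused IV, both messages share the same keystream S_i, so C_i ⊕ C'_i = P_i ⊕ P'_i and thus P'_i = P_i ⊕ C_i ⊕ C'_i.
P'0: 0x5E ⊕ 0x3B ⊕ 0x23 = 0x46.
P'1: 0xEC ⊕ 0xDF ⊕ 0xD7 = 0xE4.
P'2: 0xD9 ⊕ 0xB0 ⊕ 0x70 = 0x19.
P'3: 0xA0 ⊕ 0x8F ⊕ 0x4D = 0x62.
P'4: 0xC4 ⊕ 0xA9 ⊕ 0x00 = 0x6D.

P'0 = 0x46, P'1 = 0xE4, P'2 = 0x19, P'3 = 0x62, P'4 = 0x6D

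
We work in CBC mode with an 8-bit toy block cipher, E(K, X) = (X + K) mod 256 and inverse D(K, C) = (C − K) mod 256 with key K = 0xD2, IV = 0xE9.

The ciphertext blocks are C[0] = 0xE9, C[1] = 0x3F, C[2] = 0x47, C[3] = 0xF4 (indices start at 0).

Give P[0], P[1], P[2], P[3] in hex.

CBC decryption: P_i = D(K, C_i) ⊕ C_{i−1}, with C_{−1} = IV.
P[0]: D(K, 0xE9) = 0x17; 0x17 ⊕ 0xE9 = 0xFE.
P[1]: D(K, 0x3F) = 0x6D; 0x6D ⊕ 0xE9 = 0x84.
P[2]: D(K, 0x47) = 0x75; 0x75 ⊕ 0x3F = 0x4A.
P[3]: D(K, 0xF4) = 0x22; 0x22 ⊕ 0x47 = 0x65.

P[0] = 0xFE, P[1] = 0x84, P[2] = 0x4A, P[3] = 0x65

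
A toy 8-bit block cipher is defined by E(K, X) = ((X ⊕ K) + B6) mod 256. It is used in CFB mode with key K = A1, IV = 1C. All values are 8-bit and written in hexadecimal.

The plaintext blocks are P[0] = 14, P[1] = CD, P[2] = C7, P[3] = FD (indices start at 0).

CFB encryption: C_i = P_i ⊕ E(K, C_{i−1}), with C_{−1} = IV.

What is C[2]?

C[2] = 01

C[0]: E(K, 1C) = 73; 14 ⊕ 73 = 67.
C[1]: E(K, 67) = 7C; CD ⊕ 7C = B1.
C[2]: E(K, B1) = C6; C7 ⊕ C6 = 01.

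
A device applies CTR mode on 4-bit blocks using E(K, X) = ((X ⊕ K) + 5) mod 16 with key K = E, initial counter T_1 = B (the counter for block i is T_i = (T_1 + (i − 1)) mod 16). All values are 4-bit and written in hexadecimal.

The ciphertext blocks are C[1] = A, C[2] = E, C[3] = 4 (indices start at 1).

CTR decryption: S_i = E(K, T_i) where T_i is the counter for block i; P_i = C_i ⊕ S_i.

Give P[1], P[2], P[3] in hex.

P[1] = 0, P[2] = 9, P[3] = C

P[1]: T = B, S = E(K, T) = A; A ⊕ A = 0.
P[2]: T = C, S = E(K, T) = 7; E ⊕ 7 = 9.
P[3]: T = D, S = E(K, T) = 8; 4 ⊕ 8 = C.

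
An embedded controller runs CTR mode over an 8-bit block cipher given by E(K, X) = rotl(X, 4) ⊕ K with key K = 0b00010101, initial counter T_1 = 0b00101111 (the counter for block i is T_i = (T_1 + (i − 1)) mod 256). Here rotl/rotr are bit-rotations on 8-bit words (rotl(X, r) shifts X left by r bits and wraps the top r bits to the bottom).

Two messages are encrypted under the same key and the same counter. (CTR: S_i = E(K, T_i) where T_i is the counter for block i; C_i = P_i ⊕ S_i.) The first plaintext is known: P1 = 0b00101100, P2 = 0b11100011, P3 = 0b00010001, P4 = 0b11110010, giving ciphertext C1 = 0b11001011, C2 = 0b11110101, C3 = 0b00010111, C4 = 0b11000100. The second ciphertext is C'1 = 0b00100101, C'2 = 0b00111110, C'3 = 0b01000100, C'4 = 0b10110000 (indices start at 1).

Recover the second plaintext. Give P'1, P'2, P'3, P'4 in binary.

In CTR with a reused counter, both messages share the same keystream S_i, so C_i ⊕ C'_i = P_i ⊕ P'_i and thus P'_i = P_i ⊕ C_i ⊕ C'_i.
P'1: 0b00101100 ⊕ 0b11001011 ⊕ 0b00100101 = 0b11000010.
P'2: 0b11100011 ⊕ 0b11110101 ⊕ 0b00111110 = 0b00101000.
P'3: 0b00010001 ⊕ 0b00010111 ⊕ 0b01000100 = 0b01000010.
P'4: 0b11110010 ⊕ 0b11000100 ⊕ 0b10110000 = 0b10000110.

P'1 = 0b11000010, P'2 = 0b00101000, P'3 = 0b01000010, P'4 = 0b10000110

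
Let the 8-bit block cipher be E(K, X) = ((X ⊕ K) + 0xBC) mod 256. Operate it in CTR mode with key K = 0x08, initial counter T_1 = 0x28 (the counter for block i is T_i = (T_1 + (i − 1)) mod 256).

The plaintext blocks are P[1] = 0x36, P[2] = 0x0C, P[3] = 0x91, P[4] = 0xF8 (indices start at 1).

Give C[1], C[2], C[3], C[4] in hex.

C[1] = 0xEA, C[2] = 0xD1, C[3] = 0x4F, C[4] = 0x27

CTR encryption: S_i = E(K, T_i) where T_i is the counter for block i; C_i = P_i ⊕ S_i.
C[1]: T = 0x28, S = E(K, T) = 0xDC; 0x36 ⊕ 0xDC = 0xEA.
C[2]: T = 0x29, S = E(K, T) = 0xDD; 0x0C ⊕ 0xDD = 0xD1.
C[3]: T = 0x2A, S = E(K, T) = 0xDE; 0x91 ⊕ 0xDE = 0x4F.
C[4]: T = 0x2B, S = E(K, T) = 0xDF; 0xF8 ⊕ 0xDF = 0x27.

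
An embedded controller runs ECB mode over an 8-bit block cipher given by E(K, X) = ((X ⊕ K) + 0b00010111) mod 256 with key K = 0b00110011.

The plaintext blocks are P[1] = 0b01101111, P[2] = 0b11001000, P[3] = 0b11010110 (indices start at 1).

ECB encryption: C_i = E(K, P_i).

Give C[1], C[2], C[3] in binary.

C[1]: E(K, 0b01101111) = 0b01110011.
C[2]: E(K, 0b11001000) = 0b00010010.
C[3]: E(K, 0b11010110) = 0b11111100.

C[1] = 0b01110011, C[2] = 0b00010010, C[3] = 0b11111100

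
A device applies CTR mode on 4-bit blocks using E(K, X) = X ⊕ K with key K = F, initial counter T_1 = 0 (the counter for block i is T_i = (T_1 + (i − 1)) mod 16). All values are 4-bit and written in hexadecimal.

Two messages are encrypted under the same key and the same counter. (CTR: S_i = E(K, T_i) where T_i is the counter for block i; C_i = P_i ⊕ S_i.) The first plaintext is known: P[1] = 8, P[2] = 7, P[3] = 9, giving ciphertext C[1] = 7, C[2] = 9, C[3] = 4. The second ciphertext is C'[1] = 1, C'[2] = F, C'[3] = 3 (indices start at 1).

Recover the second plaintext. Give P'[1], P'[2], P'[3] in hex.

P'[1] = E, P'[2] = 1, P'[3] = E

In CTR with a reused counter, both messages share the same keystream S_i, so C_i ⊕ C'_i = P_i ⊕ P'_i and thus P'_i = P_i ⊕ C_i ⊕ C'_i.
P'[1]: 8 ⊕ 7 ⊕ 1 = E.
P'[2]: 7 ⊕ 9 ⊕ F = 1.
P'[3]: 9 ⊕ 4 ⊕ 3 = E.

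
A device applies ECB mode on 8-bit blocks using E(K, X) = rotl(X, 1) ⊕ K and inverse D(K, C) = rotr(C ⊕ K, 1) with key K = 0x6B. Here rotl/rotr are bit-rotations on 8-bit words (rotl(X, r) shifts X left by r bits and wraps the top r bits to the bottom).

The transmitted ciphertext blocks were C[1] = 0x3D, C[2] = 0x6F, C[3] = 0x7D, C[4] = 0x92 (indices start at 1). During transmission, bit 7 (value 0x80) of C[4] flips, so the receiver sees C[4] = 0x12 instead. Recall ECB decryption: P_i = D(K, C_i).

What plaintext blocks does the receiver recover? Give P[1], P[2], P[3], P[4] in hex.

Only C[4] changed, to 0x12. In ECB, a change in C_i affects only P_i. Decrypting the received ciphertext:
P[1]: D(K, 0x3D) = 0x2B.
P[2]: D(K, 0x6F) = 0x02.
P[3]: D(K, 0x7D) = 0x0B.
P[4]: D(K, 0x12) = 0xBC.
Blocks that differ from the original plaintext: P[4].

P[1] = 0x2B, P[2] = 0x02, P[3] = 0x0B, P[4] = 0xBC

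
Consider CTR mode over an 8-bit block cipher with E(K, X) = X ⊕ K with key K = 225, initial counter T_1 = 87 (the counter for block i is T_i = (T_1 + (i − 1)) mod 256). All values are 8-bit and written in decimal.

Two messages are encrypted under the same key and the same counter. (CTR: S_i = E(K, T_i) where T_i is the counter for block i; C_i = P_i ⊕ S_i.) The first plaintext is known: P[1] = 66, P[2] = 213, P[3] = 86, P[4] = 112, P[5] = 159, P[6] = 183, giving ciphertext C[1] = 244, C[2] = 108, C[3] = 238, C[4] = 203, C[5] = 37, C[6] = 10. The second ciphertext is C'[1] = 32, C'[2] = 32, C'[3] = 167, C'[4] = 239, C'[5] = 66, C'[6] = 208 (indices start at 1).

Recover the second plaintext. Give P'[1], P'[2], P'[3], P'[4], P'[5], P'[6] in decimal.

In CTR with a reused counter, both messages share the same keystream S_i, so C_i ⊕ C'_i = P_i ⊕ P'_i and thus P'_i = P_i ⊕ C_i ⊕ C'_i.
P'[1]: 66 ⊕ 244 ⊕ 32 = 150.
P'[2]: 213 ⊕ 108 ⊕ 32 = 153.
P'[3]: 86 ⊕ 238 ⊕ 167 = 31.
P'[4]: 112 ⊕ 203 ⊕ 239 = 84.
P'[5]: 159 ⊕ 37 ⊕ 66 = 248.
P'[6]: 183 ⊕ 10 ⊕ 208 = 109.

P'[1] = 150, P'[2] = 153, P'[3] = 31, P'[4] = 84, P'[5] = 248, P'[6] = 109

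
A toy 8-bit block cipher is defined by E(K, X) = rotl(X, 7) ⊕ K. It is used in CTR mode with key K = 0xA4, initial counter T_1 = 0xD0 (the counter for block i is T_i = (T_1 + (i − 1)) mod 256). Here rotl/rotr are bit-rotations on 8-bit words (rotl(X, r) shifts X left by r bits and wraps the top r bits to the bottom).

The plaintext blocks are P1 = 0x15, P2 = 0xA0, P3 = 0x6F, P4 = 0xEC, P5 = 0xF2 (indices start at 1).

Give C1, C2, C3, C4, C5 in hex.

CTR encryption: S_i = E(K, T_i) where T_i is the counter for block i; C_i = P_i ⊕ S_i.
C1: T = 0xD0, S = E(K, T) = 0xCC; 0x15 ⊕ 0xCC = 0xD9.
C2: T = 0xD1, S = E(K, T) = 0x4C; 0xA0 ⊕ 0x4C = 0xEC.
C3: T = 0xD2, S = E(K, T) = 0xCD; 0x6F ⊕ 0xCD = 0xA2.
C4: T = 0xD3, S = E(K, T) = 0x4D; 0xEC ⊕ 0x4D = 0xA1.
C5: T = 0xD4, S = E(K, T) = 0xCE; 0xF2 ⊕ 0xCE = 0x3C.

C1 = 0xD9, C2 = 0xEC, C3 = 0xA2, C4 = 0xA1, C5 = 0x3C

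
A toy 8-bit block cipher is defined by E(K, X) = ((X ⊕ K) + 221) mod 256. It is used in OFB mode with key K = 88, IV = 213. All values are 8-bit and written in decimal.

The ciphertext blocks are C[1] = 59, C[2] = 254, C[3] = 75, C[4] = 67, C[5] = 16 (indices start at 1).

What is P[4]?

P[4] = 10

OFB decryption: S_i = E(K, S_{i−1}) with S_{0} = IV; P_i = C_i ⊕ S_i.
P[1]: S = E(K, 213) = 106; 59 ⊕ 106 = 81.
P[2]: S = E(K, 106) = 15; 254 ⊕ 15 = 241.
P[3]: S = E(K, 15) = 52; 75 ⊕ 52 = 127.
P[4]: S = E(K, 52) = 73; 67 ⊕ 73 = 10.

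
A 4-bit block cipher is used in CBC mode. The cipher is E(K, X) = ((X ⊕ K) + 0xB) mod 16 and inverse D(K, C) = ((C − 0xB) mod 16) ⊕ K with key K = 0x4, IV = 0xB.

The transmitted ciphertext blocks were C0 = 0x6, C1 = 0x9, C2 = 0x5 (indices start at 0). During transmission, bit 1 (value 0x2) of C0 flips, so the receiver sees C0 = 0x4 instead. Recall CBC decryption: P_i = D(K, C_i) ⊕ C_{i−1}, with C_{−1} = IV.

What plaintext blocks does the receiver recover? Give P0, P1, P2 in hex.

P0 = 0x6, P1 = 0xE, P2 = 0x7

Only C0 changed, to 0x4. In CBC, a change in C_i garbles P_i and flips the same bit in P_{i+1}. Decrypting the received ciphertext:
P0: D(K, 0x4) = 0xD; 0xD ⊕ 0xB = 0x6.
P1: D(K, 0x9) = 0xA; 0xA ⊕ 0x4 = 0xE.
P2: D(K, 0x5) = 0xE; 0xE ⊕ 0x9 = 0x7.
Blocks that differ from the original plaintext: P0, P1.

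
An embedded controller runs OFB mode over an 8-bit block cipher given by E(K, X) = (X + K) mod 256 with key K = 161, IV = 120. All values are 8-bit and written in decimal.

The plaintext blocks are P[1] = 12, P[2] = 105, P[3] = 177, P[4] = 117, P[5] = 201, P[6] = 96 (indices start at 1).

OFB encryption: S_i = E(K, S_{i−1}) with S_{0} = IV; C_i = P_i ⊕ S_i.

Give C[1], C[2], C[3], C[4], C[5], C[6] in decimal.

C[1]: S = E(K, 120) = 25; 12 ⊕ 25 = 21.
C[2]: S = E(K, 25) = 186; 105 ⊕ 186 = 211.
C[3]: S = E(K, 186) = 91; 177 ⊕ 91 = 234.
C[4]: S = E(K, 91) = 252; 117 ⊕ 252 = 137.
C[5]: S = E(K, 252) = 157; 201 ⊕ 157 = 84.
C[6]: S = E(K, 157) = 62; 96 ⊕ 62 = 94.

C[1] = 21, C[2] = 211, C[3] = 234, C[4] = 137, C[5] = 84, C[6] = 94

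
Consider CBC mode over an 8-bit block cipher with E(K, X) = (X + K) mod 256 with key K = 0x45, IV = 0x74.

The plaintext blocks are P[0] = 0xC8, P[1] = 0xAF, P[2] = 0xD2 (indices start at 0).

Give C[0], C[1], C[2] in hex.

CBC encryption: C_i = E(K, P_i ⊕ C_{i−1}), with C_{−1} = IV.
C[0]: P[0] ⊕ 0x74 = 0xBC; E(K, 0xBC) = 0x01.
C[1]: P[1] ⊕ 0x01 = 0xAE; E(K, 0xAE) = 0xF3.
C[2]: P[2] ⊕ 0xF3 = 0x21; E(K, 0x21) = 0x66.

C[0] = 0x01, C[1] = 0xF3, C[2] = 0x66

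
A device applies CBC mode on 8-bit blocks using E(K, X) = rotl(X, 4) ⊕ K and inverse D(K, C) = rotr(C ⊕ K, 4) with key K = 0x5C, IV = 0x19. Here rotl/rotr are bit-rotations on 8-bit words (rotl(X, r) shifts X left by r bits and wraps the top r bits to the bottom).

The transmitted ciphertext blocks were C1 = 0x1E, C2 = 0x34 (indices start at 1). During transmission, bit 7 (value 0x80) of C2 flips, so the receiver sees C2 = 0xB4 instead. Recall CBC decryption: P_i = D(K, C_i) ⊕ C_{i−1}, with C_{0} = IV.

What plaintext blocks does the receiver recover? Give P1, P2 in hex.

P1 = 0x3D, P2 = 0x90

Only C2 changed, to 0xB4. In CBC, a change in C_i garbles P_i and flips the same bit in P_{i+1}. Decrypting the received ciphertext:
P1: D(K, 0x1E) = 0x24; 0x24 ⊕ 0x19 = 0x3D.
P2: D(K, 0xB4) = 0x8E; 0x8E ⊕ 0x1E = 0x90.
Blocks that differ from the original plaintext: P2.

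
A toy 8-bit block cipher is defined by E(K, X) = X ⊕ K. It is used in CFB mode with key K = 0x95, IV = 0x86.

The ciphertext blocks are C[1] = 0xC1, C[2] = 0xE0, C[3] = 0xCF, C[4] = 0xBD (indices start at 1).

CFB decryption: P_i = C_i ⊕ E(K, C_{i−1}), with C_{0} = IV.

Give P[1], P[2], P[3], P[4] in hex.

P[1]: E(K, 0x86) = 0x13; 0xC1 ⊕ 0x13 = 0xD2.
P[2]: E(K, 0xC1) = 0x54; 0xE0 ⊕ 0x54 = 0xB4.
P[3]: E(K, 0xE0) = 0x75; 0xCF ⊕ 0x75 = 0xBA.
P[4]: E(K, 0xCF) = 0x5A; 0xBD ⊕ 0x5A = 0xE7.

P[1] = 0xD2, P[2] = 0xB4, P[3] = 0xBA, P[4] = 0xE7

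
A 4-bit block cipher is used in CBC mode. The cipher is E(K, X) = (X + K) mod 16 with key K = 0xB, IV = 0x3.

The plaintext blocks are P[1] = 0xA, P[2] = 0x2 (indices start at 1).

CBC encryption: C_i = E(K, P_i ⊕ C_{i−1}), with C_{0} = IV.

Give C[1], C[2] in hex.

C[1] = 0x4, C[2] = 0x1

C[1]: P[1] ⊕ 0x3 = 0x9; E(K, 0x9) = 0x4.
C[2]: P[2] ⊕ 0x4 = 0x6; E(K, 0x6) = 0x1.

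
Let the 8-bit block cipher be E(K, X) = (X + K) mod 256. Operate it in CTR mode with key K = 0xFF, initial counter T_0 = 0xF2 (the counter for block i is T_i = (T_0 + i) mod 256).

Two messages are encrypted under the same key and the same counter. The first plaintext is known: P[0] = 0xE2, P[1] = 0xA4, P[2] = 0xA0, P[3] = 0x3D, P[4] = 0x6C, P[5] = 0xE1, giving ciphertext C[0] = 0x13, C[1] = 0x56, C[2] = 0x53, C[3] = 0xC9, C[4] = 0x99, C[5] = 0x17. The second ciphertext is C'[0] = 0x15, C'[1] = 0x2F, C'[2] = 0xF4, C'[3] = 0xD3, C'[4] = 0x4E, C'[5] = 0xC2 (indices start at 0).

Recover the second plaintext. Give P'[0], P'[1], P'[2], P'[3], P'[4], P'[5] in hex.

P'[0] = 0xE4, P'[1] = 0xDD, P'[2] = 0x07, P'[3] = 0x27, P'[4] = 0xBB, P'[5] = 0x34

In CTR with a reused counter, both messages share the same keystream S_i, so C_i ⊕ C'_i = P_i ⊕ P'_i and thus P'_i = P_i ⊕ C_i ⊕ C'_i.
P'[0]: 0xE2 ⊕ 0x13 ⊕ 0x15 = 0xE4.
P'[1]: 0xA4 ⊕ 0x56 ⊕ 0x2F = 0xDD.
P'[2]: 0xA0 ⊕ 0x53 ⊕ 0xF4 = 0x07.
P'[3]: 0x3D ⊕ 0xC9 ⊕ 0xD3 = 0x27.
P'[4]: 0x6C ⊕ 0x99 ⊕ 0x4E = 0xBB.
P'[5]: 0xE1 ⊕ 0x17 ⊕ 0xC2 = 0x34.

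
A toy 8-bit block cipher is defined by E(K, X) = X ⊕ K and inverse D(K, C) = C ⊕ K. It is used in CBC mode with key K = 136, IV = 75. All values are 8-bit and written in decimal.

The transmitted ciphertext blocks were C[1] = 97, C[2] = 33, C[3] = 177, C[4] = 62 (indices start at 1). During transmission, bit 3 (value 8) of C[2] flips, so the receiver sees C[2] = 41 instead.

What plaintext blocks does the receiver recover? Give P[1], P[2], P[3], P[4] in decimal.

CBC decryption: P_i = D(K, C_i) ⊕ C_{i−1}, with C_{0} = IV.
Only C[2] changed, to 41. In CBC, a change in C_i garbles P_i and flips the same bit in P_{i+1}. Decrypting the received ciphertext:
P[1]: D(K, 97) = 233; 233 ⊕ 75 = 162.
P[2]: D(K, 41) = 161; 161 ⊕ 97 = 192.
P[3]: D(K, 177) = 57; 57 ⊕ 41 = 16.
P[4]: D(K, 62) = 182; 182 ⊕ 177 = 7.
Blocks that differ from the original plaintext: P[2], P[3].

P[1] = 162, P[2] = 192, P[3] = 16, P[4] = 7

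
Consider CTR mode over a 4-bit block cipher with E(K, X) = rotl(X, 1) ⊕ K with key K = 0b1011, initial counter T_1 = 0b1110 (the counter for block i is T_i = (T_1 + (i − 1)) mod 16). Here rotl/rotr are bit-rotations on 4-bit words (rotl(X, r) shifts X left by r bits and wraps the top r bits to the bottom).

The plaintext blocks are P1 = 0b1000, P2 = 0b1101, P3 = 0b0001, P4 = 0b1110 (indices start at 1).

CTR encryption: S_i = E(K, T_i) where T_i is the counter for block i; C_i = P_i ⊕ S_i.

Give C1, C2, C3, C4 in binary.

C1: T = 0b1110, S = E(K, T) = 0b0110; 0b1000 ⊕ 0b0110 = 0b1110.
C2: T = 0b1111, S = E(K, T) = 0b0100; 0b1101 ⊕ 0b0100 = 0b1001.
C3: T = 0b0000, S = E(K, T) = 0b1011; 0b0001 ⊕ 0b1011 = 0b1010.
C4: T = 0b0001, S = E(K, T) = 0b1001; 0b1110 ⊕ 0b1001 = 0b0111.

C1 = 0b1110, C2 = 0b1001, C3 = 0b1010, C4 = 0b0111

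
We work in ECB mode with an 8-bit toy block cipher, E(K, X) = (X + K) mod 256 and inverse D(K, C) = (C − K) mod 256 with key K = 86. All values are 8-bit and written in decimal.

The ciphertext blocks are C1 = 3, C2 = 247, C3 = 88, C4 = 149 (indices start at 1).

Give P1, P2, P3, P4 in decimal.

ECB decryption: P_i = D(K, C_i).
P1: D(K, 3) = 173.
P2: D(K, 247) = 161.
P3: D(K, 88) = 2.
P4: D(K, 149) = 63.

P1 = 173, P2 = 161, P3 = 2, P4 = 63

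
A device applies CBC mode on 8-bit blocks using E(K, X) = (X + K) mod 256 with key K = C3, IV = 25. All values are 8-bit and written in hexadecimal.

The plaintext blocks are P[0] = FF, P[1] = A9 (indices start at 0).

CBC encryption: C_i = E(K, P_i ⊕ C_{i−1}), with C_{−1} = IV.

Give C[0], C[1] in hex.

C[0] = 9D, C[1] = F7

C[0]: P[0] ⊕ 25 = DA; E(K, DA) = 9D.
C[1]: P[1] ⊕ 9D = 34; E(K, 34) = F7.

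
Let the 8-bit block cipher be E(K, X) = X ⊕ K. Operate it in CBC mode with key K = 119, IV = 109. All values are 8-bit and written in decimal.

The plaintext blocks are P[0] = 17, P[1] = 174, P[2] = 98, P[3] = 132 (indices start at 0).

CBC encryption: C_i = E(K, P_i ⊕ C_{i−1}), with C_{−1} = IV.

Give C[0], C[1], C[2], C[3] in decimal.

C[0]: P[0] ⊕ 109 = 124; E(K, 124) = 11.
C[1]: P[1] ⊕ 11 = 165; E(K, 165) = 210.
C[2]: P[2] ⊕ 210 = 176; E(K, 176) = 199.
C[3]: P[3] ⊕ 199 = 67; E(K, 67) = 52.

C[0] = 11, C[1] = 210, C[2] = 199, C[3] = 52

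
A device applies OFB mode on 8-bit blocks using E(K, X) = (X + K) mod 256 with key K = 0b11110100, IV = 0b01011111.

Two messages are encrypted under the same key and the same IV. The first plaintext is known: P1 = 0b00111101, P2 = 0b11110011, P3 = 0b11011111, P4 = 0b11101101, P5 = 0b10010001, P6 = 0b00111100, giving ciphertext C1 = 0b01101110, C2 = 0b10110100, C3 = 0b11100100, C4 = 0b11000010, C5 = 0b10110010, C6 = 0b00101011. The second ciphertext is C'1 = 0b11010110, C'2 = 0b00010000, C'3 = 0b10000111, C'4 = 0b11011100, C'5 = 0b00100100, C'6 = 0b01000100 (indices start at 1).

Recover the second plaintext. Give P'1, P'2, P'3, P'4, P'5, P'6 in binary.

P'1 = 0b10000101, P'2 = 0b01010111, P'3 = 0b10111100, P'4 = 0b11110011, P'5 = 0b00000111, P'6 = 0b01010011

In OFB with a reused IV, both messages share the same keystream S_i, so C_i ⊕ C'_i = P_i ⊕ P'_i and thus P'_i = P_i ⊕ C_i ⊕ C'_i.
P'1: 0b00111101 ⊕ 0b01101110 ⊕ 0b11010110 = 0b10000101.
P'2: 0b11110011 ⊕ 0b10110100 ⊕ 0b00010000 = 0b01010111.
P'3: 0b11011111 ⊕ 0b11100100 ⊕ 0b10000111 = 0b10111100.
P'4: 0b11101101 ⊕ 0b11000010 ⊕ 0b11011100 = 0b11110011.
P'5: 0b10010001 ⊕ 0b10110010 ⊕ 0b00100100 = 0b00000111.
P'6: 0b00111100 ⊕ 0b00101011 ⊕ 0b01000100 = 0b01010011.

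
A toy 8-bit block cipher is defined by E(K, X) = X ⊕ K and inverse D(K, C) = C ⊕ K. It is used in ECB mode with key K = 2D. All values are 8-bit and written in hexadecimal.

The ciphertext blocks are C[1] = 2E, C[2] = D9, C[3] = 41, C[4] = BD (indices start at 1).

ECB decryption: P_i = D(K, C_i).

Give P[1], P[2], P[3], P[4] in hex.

P[1]: D(K, 2E) = 03.
P[2]: D(K, D9) = F4.
P[3]: D(K, 41) = 6C.
P[4]: D(K, BD) = 90.

P[1] = 03, P[2] = F4, P[3] = 6C, P[4] = 90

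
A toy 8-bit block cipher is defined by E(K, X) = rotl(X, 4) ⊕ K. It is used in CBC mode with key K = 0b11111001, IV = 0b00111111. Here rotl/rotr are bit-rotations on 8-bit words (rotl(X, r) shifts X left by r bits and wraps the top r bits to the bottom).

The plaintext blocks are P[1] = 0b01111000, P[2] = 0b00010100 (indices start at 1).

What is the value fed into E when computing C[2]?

CBC encryption: C_i = E(K, P_i ⊕ C_{i−1}), with C_{0} = IV.
C[1]: P[1] ⊕ 0b00111111 = 0b01000111; E(K, 0b01000111) = 0b10001101.
C[2]: P[2] ⊕ 0b10001101 = 0b10011001; E(K, 0b10011001) = 0b01100000.
So the input to E for block [2] is 0b10011001.

0b10011001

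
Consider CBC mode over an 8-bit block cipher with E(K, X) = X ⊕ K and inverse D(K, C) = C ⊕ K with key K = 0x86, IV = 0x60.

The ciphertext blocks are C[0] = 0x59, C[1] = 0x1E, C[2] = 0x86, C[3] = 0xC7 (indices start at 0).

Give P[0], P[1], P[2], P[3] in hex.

P[0] = 0xBF, P[1] = 0xC1, P[2] = 0x1E, P[3] = 0xC7

CBC decryption: P_i = D(K, C_i) ⊕ C_{i−1}, with C_{−1} = IV.
P[0]: D(K, 0x59) = 0xDF; 0xDF ⊕ 0x60 = 0xBF.
P[1]: D(K, 0x1E) = 0x98; 0x98 ⊕ 0x59 = 0xC1.
P[2]: D(K, 0x86) = 0x00; 0x00 ⊕ 0x1E = 0x1E.
P[3]: D(K, 0xC7) = 0x41; 0x41 ⊕ 0x86 = 0xC7.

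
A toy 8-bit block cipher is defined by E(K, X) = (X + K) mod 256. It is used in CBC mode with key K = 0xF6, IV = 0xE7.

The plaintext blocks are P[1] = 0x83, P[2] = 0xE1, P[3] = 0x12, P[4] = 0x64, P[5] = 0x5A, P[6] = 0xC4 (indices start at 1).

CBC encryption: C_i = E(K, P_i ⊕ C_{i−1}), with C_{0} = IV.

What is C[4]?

C[4] = 0xF3

C[1]: P[1] ⊕ 0xE7 = 0x64; E(K, 0x64) = 0x5A.
C[2]: P[2] ⊕ 0x5A = 0xBB; E(K, 0xBB) = 0xB1.
C[3]: P[3] ⊕ 0xB1 = 0xA3; E(K, 0xA3) = 0x99.
C[4]: P[4] ⊕ 0x99 = 0xFD; E(K, 0xFD) = 0xF3.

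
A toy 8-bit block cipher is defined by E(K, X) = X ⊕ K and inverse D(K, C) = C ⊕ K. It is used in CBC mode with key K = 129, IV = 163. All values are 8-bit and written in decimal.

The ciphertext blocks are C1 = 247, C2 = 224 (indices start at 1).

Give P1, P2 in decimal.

CBC decryption: P_i = D(K, C_i) ⊕ C_{i−1}, with C_{0} = IV.
P1: D(K, 247) = 118; 118 ⊕ 163 = 213.
P2: D(K, 224) = 97; 97 ⊕ 247 = 150.

P1 = 213, P2 = 150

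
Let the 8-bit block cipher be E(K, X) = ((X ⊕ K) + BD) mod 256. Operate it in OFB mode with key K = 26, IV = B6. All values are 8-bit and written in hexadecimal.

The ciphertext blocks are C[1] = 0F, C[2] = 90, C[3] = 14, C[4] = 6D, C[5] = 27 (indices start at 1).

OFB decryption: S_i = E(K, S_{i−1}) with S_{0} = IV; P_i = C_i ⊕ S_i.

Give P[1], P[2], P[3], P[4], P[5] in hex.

P[1]: S = E(K, B6) = 4D; 0F ⊕ 4D = 42.
P[2]: S = E(K, 4D) = 28; 90 ⊕ 28 = B8.
P[3]: S = E(K, 28) = CB; 14 ⊕ CB = DF.
P[4]: S = E(K, CB) = AA; 6D ⊕ AA = C7.
P[5]: S = E(K, AA) = 49; 27 ⊕ 49 = 6E.

P[1] = 42, P[2] = B8, P[3] = DF, P[4] = C7, P[5] = 6E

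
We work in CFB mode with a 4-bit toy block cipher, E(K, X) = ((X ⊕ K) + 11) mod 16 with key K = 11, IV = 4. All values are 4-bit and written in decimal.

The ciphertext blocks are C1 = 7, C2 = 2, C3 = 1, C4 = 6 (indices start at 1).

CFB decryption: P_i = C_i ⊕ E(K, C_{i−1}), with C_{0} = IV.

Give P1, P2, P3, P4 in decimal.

P1: E(K, 4) = 10; 7 ⊕ 10 = 13.
P2: E(K, 7) = 7; 2 ⊕ 7 = 5.
P3: E(K, 2) = 4; 1 ⊕ 4 = 5.
P4: E(K, 1) = 5; 6 ⊕ 5 = 3.

P1 = 13, P2 = 5, P3 = 5, P4 = 3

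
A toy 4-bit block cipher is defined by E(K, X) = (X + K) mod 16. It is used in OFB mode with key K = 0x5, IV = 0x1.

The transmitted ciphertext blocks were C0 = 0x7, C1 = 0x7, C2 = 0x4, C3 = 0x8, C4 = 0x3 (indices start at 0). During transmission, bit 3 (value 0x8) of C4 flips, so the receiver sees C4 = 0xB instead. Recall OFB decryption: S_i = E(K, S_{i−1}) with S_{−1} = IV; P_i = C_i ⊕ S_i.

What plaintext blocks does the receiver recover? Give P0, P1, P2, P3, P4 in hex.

P0 = 0x1, P1 = 0xC, P2 = 0x4, P3 = 0xD, P4 = 0x1

Only C4 changed, to 0xB. In OFB, a change in C_i flips the same bit in P_i only; the keystream is unaffected. Decrypting the received ciphertext:
P0: S = E(K, 0x1) = 0x6; 0x7 ⊕ 0x6 = 0x1.
P1: S = E(K, 0x6) = 0xB; 0x7 ⊕ 0xB = 0xC.
P2: S = E(K, 0xB) = 0x0; 0x4 ⊕ 0x0 = 0x4.
P3: S = E(K, 0x0) = 0x5; 0x8 ⊕ 0x5 = 0xD.
P4: S = E(K, 0x5) = 0xA; 0xB ⊕ 0xA = 0x1.
Blocks that differ from the original plaintext: P4.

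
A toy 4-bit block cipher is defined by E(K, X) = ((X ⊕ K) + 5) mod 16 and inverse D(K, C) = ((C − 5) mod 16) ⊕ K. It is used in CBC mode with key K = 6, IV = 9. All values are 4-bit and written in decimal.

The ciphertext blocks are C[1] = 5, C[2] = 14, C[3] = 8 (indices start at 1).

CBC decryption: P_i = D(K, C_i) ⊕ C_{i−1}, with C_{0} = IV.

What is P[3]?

P[3]: D(K, 8) = 5; 5 ⊕ 14 = 11.

P[3] = 11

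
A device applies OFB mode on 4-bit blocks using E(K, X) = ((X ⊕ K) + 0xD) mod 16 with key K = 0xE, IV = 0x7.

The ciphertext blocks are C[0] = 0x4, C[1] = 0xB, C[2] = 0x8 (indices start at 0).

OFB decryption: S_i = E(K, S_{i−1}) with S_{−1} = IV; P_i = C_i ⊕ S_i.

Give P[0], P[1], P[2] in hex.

P[0] = 0x2, P[1] = 0xE, P[2] = 0x0

P[0]: S = E(K, 0x7) = 0x6; 0x4 ⊕ 0x6 = 0x2.
P[1]: S = E(K, 0x6) = 0x5; 0xB ⊕ 0x5 = 0xE.
P[2]: S = E(K, 0x5) = 0x8; 0x8 ⊕ 0x8 = 0x0.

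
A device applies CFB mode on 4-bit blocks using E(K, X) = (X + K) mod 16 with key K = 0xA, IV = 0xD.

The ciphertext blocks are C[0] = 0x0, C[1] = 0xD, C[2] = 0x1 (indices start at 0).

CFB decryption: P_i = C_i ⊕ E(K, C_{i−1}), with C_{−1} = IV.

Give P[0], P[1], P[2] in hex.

P[0]: E(K, 0xD) = 0x7; 0x0 ⊕ 0x7 = 0x7.
P[1]: E(K, 0x0) = 0xA; 0xD ⊕ 0xA = 0x7.
P[2]: E(K, 0xD) = 0x7; 0x1 ⊕ 0x7 = 0x6.

P[0] = 0x7, P[1] = 0x7, P[2] = 0x6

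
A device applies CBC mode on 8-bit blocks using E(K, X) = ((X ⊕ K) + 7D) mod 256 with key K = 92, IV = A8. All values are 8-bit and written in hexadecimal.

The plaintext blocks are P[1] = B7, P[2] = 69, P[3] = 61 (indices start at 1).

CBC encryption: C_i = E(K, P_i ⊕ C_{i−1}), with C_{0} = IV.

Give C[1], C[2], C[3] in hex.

C[1]: P[1] ⊕ A8 = 1F; E(K, 1F) = 0A.
C[2]: P[2] ⊕ 0A = 63; E(K, 63) = 6E.
C[3]: P[3] ⊕ 6E = 0F; E(K, 0F) = 1A.

C[1] = 0A, C[2] = 6E, C[3] = 1A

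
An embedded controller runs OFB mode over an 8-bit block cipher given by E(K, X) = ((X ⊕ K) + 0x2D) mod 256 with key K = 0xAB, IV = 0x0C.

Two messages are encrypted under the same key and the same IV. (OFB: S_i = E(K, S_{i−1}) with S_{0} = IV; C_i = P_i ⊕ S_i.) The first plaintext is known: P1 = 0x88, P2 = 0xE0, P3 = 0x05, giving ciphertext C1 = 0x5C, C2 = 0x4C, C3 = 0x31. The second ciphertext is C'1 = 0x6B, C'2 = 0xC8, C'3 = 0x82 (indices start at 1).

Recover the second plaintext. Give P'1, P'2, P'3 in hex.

In OFB with a reused IV, both messages share the same keystream S_i, so C_i ⊕ C'_i = P_i ⊕ P'_i and thus P'_i = P_i ⊕ C_i ⊕ C'_i.
P'1: 0x88 ⊕ 0x5C ⊕ 0x6B = 0xBF.
P'2: 0xE0 ⊕ 0x4C ⊕ 0xC8 = 0x64.
P'3: 0x05 ⊕ 0x31 ⊕ 0x82 = 0xB6.

P'1 = 0xBF, P'2 = 0x64, P'3 = 0xB6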